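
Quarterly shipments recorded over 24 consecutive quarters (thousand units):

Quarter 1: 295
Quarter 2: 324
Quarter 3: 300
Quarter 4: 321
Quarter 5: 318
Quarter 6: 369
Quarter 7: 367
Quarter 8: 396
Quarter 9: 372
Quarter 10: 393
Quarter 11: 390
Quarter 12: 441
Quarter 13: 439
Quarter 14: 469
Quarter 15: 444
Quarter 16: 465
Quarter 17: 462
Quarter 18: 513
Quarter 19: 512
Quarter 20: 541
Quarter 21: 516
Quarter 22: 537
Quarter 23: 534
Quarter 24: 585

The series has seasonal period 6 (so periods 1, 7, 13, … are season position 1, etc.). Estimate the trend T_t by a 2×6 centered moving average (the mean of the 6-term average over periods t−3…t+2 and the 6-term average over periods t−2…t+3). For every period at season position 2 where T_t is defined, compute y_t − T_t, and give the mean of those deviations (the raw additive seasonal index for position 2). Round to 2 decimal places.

Season position 2 occurs at t = 8, 14, 20 (where T_t is defined).
t=8: T_8 = 375.1667; y_8 − T_8 = 396 − 375.1667 = 20.8333
t=14: T_14 = 447.3333; y_14 − T_14 = 469 − 447.3333 = 21.6667
t=20: T_20 = 519.5000; y_20 − T_20 = 541 − 519.5000 = 21.5000
Mean deviation: (20.8333 + 21.6667 + 21.5000) / 3 = 21.33

21.33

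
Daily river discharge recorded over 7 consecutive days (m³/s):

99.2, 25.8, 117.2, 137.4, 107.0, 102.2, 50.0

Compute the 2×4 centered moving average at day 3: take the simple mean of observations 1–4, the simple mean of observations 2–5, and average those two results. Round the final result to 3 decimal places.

Sum over 1–4: 99.2 + 25.8 + 117.2 + 137.4 = 379.6
Sum over 2–5: 25.8 + 117.2 + 137.4 + 107.0 = 387.4
CMA at t=3 = (379.6 + 387.4) / (2·4) = 767.0 / 8 = 95.875

95.875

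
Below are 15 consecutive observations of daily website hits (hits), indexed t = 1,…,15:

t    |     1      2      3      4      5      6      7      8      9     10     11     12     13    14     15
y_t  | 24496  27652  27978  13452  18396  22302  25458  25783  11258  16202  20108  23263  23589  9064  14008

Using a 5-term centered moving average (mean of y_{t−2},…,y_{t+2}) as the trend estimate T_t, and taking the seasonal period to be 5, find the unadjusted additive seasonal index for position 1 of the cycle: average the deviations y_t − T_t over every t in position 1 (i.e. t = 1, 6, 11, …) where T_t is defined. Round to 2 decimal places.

Season position 1 occurs at t = 6, 11 (where T_t is defined).
t=6: T_6 = 21078.2000; y_6 − T_6 = 22302 − 21078.2000 = 1223.8000
t=11: T_11 = 18884.0000; y_11 − T_11 = 20108 − 18884.0000 = 1224.0000
Mean deviation: (1223.8000 + 1224.0000) / 2 = 1223.90

1223.90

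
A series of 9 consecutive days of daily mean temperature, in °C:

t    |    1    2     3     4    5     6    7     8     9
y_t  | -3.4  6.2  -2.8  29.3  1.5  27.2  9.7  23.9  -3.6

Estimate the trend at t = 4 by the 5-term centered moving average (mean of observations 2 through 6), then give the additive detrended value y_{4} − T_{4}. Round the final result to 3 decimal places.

Trend T_4 = (6.2 + (-2.8) + 29.3 + 1.5 + 27.2) / 5 = 61.4/5 = 12.28000
Detrended value: 29.3 − 12.28000 = 17.020

17.020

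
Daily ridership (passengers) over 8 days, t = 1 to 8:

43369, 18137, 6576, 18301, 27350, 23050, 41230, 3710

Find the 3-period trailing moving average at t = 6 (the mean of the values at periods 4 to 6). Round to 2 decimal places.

22900.33

Sum of periods 4–6: 18301 + 27350 + 23050 = 68701
Divide by 3: 68701 / 3 = 22900.33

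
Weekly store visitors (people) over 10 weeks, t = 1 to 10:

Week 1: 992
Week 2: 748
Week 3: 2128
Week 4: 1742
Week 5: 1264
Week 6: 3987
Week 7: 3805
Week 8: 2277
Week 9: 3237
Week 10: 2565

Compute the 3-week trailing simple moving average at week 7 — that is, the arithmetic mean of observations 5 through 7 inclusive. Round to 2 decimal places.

3018.67

Sum of periods 5–7: 1264 + 3987 + 3805 = 9056
Divide by 3: 9056 / 3 = 3018.67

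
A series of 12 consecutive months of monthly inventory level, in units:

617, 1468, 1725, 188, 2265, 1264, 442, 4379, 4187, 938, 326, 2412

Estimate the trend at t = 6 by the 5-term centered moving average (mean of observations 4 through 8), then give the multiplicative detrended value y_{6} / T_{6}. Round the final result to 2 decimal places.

Trend T_6 = (188 + 2265 + 1264 + 442 + 4379) / 5 = 8538/5 = 1707.6000
Ratio to trend: 1264 / 1707.6000 = 0.74

0.74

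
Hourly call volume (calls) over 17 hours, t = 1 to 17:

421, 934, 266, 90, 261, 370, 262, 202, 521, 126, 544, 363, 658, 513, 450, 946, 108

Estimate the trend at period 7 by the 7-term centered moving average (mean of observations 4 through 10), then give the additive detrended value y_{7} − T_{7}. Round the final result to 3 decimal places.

Trend T_7 = (90 + 261 + 370 + 262 + 202 + 521 + 126) / 7 = 1832/7 = 261.71429
Detrended value: 262 − 261.71429 = 0.286

0.286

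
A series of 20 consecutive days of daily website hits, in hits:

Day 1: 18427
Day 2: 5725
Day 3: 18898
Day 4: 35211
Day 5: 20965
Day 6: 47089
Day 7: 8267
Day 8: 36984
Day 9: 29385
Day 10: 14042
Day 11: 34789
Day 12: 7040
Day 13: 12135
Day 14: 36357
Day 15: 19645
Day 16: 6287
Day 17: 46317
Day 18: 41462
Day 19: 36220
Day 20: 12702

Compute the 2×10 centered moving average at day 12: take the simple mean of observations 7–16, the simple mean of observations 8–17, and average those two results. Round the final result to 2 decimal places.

22395.60

Sum over 7–16: 8267 + 36984 + 29385 + 14042 + 34789 + 7040 + 12135 + 36357 + 19645 + 6287 = 204931
Sum over 8–17: 36984 + 29385 + 14042 + 34789 + 7040 + 12135 + 36357 + 19645 + 6287 + 46317 = 242981
CMA at t=12 = (204931 + 242981) / (2·10) = 447912 / 20 = 22395.60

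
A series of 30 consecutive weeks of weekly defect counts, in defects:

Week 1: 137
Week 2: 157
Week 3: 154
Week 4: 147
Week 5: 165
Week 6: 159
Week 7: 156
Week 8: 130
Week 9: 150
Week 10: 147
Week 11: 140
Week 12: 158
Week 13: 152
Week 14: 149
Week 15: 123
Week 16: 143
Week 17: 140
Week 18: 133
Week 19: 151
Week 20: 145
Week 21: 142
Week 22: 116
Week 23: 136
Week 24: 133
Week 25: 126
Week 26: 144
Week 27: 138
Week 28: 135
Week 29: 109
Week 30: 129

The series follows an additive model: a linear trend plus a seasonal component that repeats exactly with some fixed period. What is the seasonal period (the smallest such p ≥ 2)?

First differences y_{t+1} − y_t: 20, -3, -7, 18, -6, -3, -26, 20, -3, -7, 18, -6, -3, -26, 20, -3, …
The difference pattern repeats every 7 terms and not for any smaller step, so p = 7.

7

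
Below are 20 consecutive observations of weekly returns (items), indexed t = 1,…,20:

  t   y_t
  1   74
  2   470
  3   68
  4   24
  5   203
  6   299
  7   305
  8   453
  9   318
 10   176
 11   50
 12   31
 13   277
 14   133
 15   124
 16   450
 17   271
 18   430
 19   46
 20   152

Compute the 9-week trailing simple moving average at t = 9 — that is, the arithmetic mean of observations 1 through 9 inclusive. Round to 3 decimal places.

Sum of periods 1–9: 74 + 470 + 68 + 24 + 203 + 299 + 305 + 453 + 318 = 2214
Divide by 9: 2214 / 9 = 246.000

246.000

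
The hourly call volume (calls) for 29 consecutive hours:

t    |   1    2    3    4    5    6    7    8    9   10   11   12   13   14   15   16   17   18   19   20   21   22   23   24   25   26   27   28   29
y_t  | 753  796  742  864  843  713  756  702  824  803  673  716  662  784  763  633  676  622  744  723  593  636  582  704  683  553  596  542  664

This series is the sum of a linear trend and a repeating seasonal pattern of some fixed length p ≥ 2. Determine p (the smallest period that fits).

First differences y_{t+1} − y_t: 43, -54, 122, -21, -130, 43, -54, 122, -21, -130, 43, -54, …
The difference pattern repeats every 5 terms and not for any smaller step, so p = 5.

5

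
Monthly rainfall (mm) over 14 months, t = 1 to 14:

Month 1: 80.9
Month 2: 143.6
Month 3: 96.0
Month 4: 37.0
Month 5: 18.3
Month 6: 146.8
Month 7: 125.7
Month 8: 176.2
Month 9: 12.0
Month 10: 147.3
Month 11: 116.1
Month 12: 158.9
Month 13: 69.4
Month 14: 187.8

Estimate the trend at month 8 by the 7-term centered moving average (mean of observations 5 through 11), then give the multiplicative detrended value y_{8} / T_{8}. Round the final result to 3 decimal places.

1.661

Trend T_8 = (18.3 + 146.8 + 125.7 + 176.2 + 12.0 + 147.3 + 116.1) / 7 = 742.4/7 = 106.05714
Ratio to trend: 176.2 / 106.05714 = 1.661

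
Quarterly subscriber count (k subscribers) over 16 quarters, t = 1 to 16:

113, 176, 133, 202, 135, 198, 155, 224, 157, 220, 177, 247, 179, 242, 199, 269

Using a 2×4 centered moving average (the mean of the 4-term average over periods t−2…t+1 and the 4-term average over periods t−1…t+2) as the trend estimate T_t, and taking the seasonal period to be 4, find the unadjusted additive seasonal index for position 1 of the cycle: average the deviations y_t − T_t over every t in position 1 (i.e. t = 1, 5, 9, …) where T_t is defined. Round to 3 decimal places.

-34.833

Season position 1 occurs at t = 5, 9, 13 (where T_t is defined).
t=5: T_5 = 169.75000; y_5 − T_5 = 135 − 169.75000 = -34.75000
t=9: T_9 = 191.75000; y_9 − T_9 = 157 − 191.75000 = -34.75000
t=13: T_13 = 214.00000; y_13 − T_13 = 179 − 214.00000 = -35.00000
Mean deviation: (-34.75000 + -34.75000 + -35.00000) / 3 = -34.833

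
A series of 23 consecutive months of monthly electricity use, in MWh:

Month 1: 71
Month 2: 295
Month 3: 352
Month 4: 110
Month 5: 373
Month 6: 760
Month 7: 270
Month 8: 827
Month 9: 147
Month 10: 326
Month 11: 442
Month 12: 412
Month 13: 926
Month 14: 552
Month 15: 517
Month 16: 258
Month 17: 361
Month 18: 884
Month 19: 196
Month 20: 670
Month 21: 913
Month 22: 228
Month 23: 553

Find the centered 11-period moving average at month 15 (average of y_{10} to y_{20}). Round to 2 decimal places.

Sum of periods 10–20: 326 + 442 + 412 + 926 + 552 + 517 + 258 + 361 + 884 + 196 + 670 = 5544
Divide by 11: 5544 / 11 = 504.00

504.00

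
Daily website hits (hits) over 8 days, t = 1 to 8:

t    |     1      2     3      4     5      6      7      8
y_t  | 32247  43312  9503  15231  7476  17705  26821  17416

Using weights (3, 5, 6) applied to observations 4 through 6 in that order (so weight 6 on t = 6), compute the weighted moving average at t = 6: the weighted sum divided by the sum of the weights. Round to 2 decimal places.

Weighted sum: 3·15231 + 5·7476 + 6·17705 = 45693 + 37380 + 106230 = 189303
Weight total: 3 + 5 + 6 = 14
WMA = 189303 / 14 = 13521.64

13521.64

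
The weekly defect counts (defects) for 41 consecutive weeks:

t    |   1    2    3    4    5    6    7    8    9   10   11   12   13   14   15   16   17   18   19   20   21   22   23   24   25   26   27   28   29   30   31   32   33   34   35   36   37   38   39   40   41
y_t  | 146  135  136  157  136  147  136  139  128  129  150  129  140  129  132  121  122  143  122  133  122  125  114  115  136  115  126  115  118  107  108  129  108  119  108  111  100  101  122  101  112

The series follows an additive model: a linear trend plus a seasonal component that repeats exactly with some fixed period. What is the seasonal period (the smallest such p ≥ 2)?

7

First differences y_{t+1} − y_t: -11, 1, 21, -21, 11, -11, 3, -11, 1, 21, -21, 11, -11, 3, -11, 1, …
The difference pattern repeats every 7 terms and not for any smaller step, so p = 7.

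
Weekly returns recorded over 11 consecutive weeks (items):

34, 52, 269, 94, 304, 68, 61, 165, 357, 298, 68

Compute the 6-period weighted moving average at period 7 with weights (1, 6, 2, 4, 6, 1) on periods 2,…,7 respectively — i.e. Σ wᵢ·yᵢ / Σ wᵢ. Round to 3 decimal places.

176.950

Weighted sum: 1·52 + 6·269 + 2·94 + 4·304 + 6·68 + 1·61 = 52 + 1614 + 188 + 1216 + 408 + 61 = 3539
Weight total: 1 + 6 + 2 + 4 + 6 + 1 = 20
WMA = 3539 / 20 = 176.950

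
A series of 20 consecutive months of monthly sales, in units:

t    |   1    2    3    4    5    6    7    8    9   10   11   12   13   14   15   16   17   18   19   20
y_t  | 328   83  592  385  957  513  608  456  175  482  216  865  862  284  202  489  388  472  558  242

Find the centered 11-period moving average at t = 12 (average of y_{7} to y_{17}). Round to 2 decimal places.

Sum of periods 7–17: 608 + 456 + 175 + 482 + 216 + 865 + 862 + 284 + 202 + 489 + 388 = 5027
Divide by 11: 5027 / 11 = 457.00

457.00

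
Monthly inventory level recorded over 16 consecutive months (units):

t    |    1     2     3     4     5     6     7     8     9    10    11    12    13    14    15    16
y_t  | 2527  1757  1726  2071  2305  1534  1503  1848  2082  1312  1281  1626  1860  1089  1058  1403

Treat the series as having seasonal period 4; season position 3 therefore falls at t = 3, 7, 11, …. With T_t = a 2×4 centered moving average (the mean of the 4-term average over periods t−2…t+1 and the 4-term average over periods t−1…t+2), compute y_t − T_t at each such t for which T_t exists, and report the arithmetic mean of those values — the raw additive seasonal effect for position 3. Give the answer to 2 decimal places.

Season position 3 occurs at t = 3, 7, 11 (where T_t is defined).
t=3: T_3 = 1992.5000; y_3 − T_3 = 1726 − 1992.5000 = -266.5000
t=7: T_7 = 1769.6250; y_7 − T_7 = 1503 − 1769.6250 = -266.6250
t=11: T_11 = 1547.5000; y_11 − T_11 = 1281 − 1547.5000 = -266.5000
Mean deviation: (-266.5000 + -266.6250 + -266.5000) / 3 = -266.54

-266.54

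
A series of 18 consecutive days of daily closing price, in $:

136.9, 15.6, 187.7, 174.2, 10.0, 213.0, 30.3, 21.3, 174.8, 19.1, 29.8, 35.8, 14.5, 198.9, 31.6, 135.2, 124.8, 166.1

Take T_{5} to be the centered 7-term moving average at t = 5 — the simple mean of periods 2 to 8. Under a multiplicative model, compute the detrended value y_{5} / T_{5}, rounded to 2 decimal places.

Trend T_5 = (15.6 + 187.7 + 174.2 + 10.0 + 213.0 + 30.3 + 21.3) / 7 = 652.1/7 = 93.1571
Ratio to trend: 10.0 / 93.1571 = 0.11

0.11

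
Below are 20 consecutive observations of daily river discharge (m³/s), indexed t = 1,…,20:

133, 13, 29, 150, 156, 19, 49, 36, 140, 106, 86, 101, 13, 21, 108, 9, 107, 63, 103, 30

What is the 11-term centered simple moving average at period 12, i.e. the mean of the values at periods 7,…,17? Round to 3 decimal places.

Sum of periods 7–17: 49 + 36 + 140 + 106 + 86 + 101 + 13 + 21 + 108 + 9 + 107 = 776
Divide by 11: 776 / 11 = 70.545

70.545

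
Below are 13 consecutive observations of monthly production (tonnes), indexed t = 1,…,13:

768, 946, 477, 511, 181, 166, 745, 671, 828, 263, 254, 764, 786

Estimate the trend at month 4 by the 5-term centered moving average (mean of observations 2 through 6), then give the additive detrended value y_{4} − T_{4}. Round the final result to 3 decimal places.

Trend T_4 = (946 + 477 + 511 + 181 + 166) / 5 = 2281/5 = 456.20000
Detrended value: 511 − 456.20000 = 54.800

54.800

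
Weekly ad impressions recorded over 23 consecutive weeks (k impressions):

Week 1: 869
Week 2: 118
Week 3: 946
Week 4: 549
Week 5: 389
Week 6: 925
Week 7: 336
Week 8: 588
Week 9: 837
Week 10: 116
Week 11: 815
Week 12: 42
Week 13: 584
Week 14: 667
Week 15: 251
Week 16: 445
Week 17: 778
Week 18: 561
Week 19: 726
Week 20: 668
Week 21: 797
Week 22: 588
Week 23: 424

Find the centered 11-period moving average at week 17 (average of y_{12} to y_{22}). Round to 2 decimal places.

555.18

Sum of periods 12–22: 42 + 584 + 667 + 251 + 445 + 778 + 561 + 726 + 668 + 797 + 588 = 6107
Divide by 11: 6107 / 11 = 555.18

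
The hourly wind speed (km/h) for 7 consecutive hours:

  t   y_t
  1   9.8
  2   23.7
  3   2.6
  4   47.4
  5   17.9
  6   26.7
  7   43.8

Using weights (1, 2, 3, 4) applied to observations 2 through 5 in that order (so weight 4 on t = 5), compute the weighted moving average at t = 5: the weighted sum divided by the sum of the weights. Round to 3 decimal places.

24.270

Weighted sum: 1·23.7 + 2·2.6 + 3·47.4 + 4·17.9 = 23.7 + 5.2 + 142.2 + 71.6 = 242.7
Weight total: 1 + 2 + 3 + 4 = 10
WMA = 242.7 / 10 = 24.270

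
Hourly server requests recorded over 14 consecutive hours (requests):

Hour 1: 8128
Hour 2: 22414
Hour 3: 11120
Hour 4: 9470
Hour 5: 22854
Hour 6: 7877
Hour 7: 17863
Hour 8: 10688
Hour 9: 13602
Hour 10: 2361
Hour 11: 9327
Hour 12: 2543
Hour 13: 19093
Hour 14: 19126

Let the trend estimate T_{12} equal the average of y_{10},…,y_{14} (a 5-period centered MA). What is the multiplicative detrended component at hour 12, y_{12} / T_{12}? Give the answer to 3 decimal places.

0.242

Trend T_12 = (2361 + 9327 + 2543 + 19093 + 19126) / 5 = 52450/5 = 10490.00000
Ratio to trend: 2543 / 10490.00000 = 0.242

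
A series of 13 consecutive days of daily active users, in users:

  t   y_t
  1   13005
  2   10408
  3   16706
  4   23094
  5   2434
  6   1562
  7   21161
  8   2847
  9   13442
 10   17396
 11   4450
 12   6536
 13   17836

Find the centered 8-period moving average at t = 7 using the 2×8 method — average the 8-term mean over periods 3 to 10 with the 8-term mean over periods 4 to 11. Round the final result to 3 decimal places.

Sum over 3–10: 16706 + 23094 + 2434 + 1562 + 21161 + 2847 + 13442 + 17396 = 98642
Sum over 4–11: 23094 + 2434 + 1562 + 21161 + 2847 + 13442 + 17396 + 4450 = 86386
CMA at t=7 = (98642 + 86386) / (2·8) = 185028 / 16 = 11564.250

11564.250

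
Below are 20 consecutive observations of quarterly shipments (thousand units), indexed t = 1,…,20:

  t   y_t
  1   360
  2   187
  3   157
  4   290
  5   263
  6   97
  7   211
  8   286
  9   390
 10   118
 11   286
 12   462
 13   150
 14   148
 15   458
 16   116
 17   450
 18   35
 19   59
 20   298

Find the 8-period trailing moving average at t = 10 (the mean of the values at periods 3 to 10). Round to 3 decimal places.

Sum of periods 3–10: 157 + 290 + 263 + 97 + 211 + 286 + 390 + 118 = 1812
Divide by 8: 1812 / 8 = 226.500

226.500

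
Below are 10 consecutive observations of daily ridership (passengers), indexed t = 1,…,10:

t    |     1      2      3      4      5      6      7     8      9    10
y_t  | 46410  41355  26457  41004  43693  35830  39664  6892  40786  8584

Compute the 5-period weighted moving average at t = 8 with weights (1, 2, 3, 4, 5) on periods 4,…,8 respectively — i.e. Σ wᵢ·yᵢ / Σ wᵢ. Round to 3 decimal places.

Weighted sum: 1·41004 + 2·43693 + 3·35830 + 4·39664 + 5·6892 = 41004 + 87386 + 107490 + 158656 + 34460 = 428996
Weight total: 1 + 2 + 3 + 4 + 5 = 15
WMA = 428996 / 15 = 28599.733

28599.733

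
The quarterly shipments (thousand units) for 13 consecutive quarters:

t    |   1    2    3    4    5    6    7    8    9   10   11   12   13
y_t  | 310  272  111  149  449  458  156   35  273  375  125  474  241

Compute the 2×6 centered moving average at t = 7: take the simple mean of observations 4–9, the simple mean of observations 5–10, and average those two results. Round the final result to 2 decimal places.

Sum over 4–9: 149 + 449 + 458 + 156 + 35 + 273 = 1520
Sum over 5–10: 449 + 458 + 156 + 35 + 273 + 375 = 1746
CMA at t=7 = (1520 + 1746) / (2·6) = 3266 / 12 = 272.17

272.17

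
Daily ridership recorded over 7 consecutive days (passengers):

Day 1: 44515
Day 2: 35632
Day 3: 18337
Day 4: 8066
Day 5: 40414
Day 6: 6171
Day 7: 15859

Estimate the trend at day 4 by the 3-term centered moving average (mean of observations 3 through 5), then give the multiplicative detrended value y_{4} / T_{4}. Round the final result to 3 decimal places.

0.362

Trend T_4 = (18337 + 8066 + 40414) / 3 = 66817/3 = 22272.33333
Ratio to trend: 8066 / 22272.33333 = 0.362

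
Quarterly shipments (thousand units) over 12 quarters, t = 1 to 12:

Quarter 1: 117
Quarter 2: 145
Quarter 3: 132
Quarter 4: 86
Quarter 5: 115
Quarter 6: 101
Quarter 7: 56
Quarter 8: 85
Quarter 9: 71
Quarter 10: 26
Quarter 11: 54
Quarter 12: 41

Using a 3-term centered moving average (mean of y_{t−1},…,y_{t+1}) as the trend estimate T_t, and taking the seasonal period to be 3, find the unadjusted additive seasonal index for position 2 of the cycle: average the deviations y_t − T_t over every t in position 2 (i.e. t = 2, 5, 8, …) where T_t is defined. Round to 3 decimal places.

Season position 2 occurs at t = 2, 5, 8, 11 (where T_t is defined).
t=2: T_2 = 131.33333; y_2 − T_2 = 145 − 131.33333 = 13.66667
t=5: T_5 = 100.66667; y_5 − T_5 = 115 − 100.66667 = 14.33333
t=8: T_8 = 70.66667; y_8 − T_8 = 85 − 70.66667 = 14.33333
t=11: T_11 = 40.33333; y_11 − T_11 = 54 − 40.33333 = 13.66667
Mean deviation: (13.66667 + 14.33333 + 14.33333 + 13.66667) / 4 = 14.000

14.000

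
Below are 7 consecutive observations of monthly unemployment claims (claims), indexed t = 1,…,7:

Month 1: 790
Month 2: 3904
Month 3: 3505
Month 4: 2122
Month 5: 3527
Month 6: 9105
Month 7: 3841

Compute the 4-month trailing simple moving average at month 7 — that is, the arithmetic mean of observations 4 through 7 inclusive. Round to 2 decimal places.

Sum of periods 4–7: 2122 + 3527 + 9105 + 3841 = 18595
Divide by 4: 18595 / 4 = 4648.75

4648.75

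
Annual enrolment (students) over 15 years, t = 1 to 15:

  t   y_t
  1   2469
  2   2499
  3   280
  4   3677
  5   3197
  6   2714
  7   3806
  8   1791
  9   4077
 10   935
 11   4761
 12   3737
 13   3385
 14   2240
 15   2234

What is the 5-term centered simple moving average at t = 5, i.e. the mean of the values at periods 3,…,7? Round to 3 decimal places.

2734.800

Sum of periods 3–7: 280 + 3677 + 3197 + 2714 + 3806 = 13674
Divide by 5: 13674 / 5 = 2734.800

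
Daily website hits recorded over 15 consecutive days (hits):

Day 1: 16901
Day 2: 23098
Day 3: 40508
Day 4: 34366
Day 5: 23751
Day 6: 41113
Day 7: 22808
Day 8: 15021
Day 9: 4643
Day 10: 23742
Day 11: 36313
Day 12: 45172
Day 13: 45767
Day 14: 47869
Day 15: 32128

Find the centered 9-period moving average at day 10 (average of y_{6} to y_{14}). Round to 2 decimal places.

31383.11

Sum of periods 6–14: 41113 + 22808 + 15021 + 4643 + 23742 + 36313 + 45172 + 45767 + 47869 = 282448
Divide by 9: 282448 / 9 = 31383.11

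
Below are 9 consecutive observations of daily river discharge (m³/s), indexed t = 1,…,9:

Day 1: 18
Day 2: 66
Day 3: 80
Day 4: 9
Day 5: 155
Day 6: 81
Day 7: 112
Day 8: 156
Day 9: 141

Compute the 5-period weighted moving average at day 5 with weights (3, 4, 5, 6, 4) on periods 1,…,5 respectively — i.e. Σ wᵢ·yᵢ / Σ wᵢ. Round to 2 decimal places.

63.27

Weighted sum: 3·18 + 4·66 + 5·80 + 6·9 + 4·155 = 54 + 264 + 400 + 54 + 620 = 1392
Weight total: 3 + 4 + 5 + 6 + 4 = 22
WMA = 1392 / 22 = 63.27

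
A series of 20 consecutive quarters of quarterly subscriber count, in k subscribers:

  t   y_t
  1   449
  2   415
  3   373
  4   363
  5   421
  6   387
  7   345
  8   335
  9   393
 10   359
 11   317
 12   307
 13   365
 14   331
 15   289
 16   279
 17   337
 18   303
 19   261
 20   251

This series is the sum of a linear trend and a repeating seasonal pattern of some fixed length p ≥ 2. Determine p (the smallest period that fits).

4

First differences y_{t+1} − y_t: -34, -42, -10, 58, -34, -42, -10, 58, -34, -42, …
The difference pattern repeats every 4 terms and not for any smaller step, so p = 4.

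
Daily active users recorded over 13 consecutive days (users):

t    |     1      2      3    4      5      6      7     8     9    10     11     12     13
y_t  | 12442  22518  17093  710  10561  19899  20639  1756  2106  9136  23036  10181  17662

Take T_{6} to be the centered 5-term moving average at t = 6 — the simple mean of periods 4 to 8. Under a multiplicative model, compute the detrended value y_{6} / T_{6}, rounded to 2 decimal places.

Trend T_6 = (710 + 10561 + 19899 + 20639 + 1756) / 5 = 53565/5 = 10713.0000
Ratio to trend: 19899 / 10713.0000 = 1.86

1.86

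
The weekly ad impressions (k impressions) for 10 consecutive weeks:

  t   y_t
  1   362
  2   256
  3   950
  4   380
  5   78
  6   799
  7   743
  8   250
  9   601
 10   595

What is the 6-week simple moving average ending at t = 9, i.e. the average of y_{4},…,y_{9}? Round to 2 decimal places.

Sum of periods 4–9: 380 + 78 + 799 + 743 + 250 + 601 = 2851
Divide by 6: 2851 / 6 = 475.17

475.17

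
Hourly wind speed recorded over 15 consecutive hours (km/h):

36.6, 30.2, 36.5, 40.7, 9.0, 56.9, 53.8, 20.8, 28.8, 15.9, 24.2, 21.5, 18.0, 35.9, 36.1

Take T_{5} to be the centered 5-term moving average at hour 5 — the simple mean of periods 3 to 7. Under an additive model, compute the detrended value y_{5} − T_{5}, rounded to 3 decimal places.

-30.380

Trend T_5 = (36.5 + 40.7 + 9.0 + 56.9 + 53.8) / 5 = 196.9/5 = 39.38000
Detrended value: 9.0 − 39.38000 = -30.380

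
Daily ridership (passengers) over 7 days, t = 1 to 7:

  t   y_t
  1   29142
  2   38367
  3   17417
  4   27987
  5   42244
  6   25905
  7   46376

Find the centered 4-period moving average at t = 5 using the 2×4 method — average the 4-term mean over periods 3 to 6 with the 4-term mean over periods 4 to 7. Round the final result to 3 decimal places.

32008.125

Sum over 3–6: 17417 + 27987 + 42244 + 25905 = 113553
Sum over 4–7: 27987 + 42244 + 25905 + 46376 = 142512
CMA at t=5 = (113553 + 142512) / (2·4) = 256065 / 8 = 32008.125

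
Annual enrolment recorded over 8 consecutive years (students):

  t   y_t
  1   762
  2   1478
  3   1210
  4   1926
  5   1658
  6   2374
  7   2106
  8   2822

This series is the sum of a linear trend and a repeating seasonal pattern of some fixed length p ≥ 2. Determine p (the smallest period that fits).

First differences y_{t+1} − y_t: 716, -268, 716, -268, 716, -268, …
The difference pattern repeats every 2 terms and not for any smaller step, so p = 2.

2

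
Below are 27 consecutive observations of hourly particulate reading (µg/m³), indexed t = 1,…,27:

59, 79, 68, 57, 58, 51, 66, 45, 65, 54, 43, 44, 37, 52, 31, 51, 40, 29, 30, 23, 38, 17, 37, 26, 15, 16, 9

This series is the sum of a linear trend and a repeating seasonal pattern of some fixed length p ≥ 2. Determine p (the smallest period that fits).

7

First differences y_{t+1} − y_t: 20, -11, -11, 1, -7, 15, -21, 20, -11, -11, 1, -7, 15, -21, 20, -11, …
The difference pattern repeats every 7 terms and not for any smaller step, so p = 7.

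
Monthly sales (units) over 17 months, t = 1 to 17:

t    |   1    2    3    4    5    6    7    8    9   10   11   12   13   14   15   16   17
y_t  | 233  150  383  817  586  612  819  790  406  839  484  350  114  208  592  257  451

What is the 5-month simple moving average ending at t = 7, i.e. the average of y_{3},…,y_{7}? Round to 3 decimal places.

643.400

Sum of periods 3–7: 383 + 817 + 586 + 612 + 819 = 3217
Divide by 5: 3217 / 5 = 643.400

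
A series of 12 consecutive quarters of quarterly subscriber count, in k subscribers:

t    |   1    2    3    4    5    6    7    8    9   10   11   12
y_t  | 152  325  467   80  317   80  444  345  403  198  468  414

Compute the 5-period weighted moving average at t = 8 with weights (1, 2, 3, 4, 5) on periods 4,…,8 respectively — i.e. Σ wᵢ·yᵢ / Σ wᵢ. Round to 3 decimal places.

Weighted sum: 1·80 + 2·317 + 3·80 + 4·444 + 5·345 = 80 + 634 + 240 + 1776 + 1725 = 4455
Weight total: 1 + 2 + 3 + 4 + 5 = 15
WMA = 4455 / 15 = 297.000

297.000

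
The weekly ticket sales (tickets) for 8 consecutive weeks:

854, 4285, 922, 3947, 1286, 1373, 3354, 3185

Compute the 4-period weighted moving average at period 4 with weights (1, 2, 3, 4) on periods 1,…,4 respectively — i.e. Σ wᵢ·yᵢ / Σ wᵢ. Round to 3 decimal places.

Weighted sum: 1·854 + 2·4285 + 3·922 + 4·3947 = 854 + 8570 + 2766 + 15788 = 27978
Weight total: 1 + 2 + 3 + 4 = 10
WMA = 27978 / 10 = 2797.800

2797.800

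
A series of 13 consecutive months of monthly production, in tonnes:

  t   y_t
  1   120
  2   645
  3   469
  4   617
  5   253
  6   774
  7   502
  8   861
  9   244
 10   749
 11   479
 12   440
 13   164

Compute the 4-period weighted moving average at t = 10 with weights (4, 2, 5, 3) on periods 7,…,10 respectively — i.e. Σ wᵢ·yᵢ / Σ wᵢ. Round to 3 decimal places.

514.071

Weighted sum: 4·502 + 2·861 + 5·244 + 3·749 = 2008 + 1722 + 1220 + 2247 = 7197
Weight total: 4 + 2 + 5 + 3 = 14
WMA = 7197 / 14 = 514.071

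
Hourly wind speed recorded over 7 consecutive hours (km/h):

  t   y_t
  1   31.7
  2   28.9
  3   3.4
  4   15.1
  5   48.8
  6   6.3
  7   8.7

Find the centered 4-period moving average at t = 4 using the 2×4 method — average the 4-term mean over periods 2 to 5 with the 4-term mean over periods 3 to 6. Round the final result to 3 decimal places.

21.225

Sum over 2–5: 28.9 + 3.4 + 15.1 + 48.8 = 96.2
Sum over 3–6: 3.4 + 15.1 + 48.8 + 6.3 = 73.6
CMA at t=4 = (96.2 + 73.6) / (2·4) = 169.8 / 8 = 21.225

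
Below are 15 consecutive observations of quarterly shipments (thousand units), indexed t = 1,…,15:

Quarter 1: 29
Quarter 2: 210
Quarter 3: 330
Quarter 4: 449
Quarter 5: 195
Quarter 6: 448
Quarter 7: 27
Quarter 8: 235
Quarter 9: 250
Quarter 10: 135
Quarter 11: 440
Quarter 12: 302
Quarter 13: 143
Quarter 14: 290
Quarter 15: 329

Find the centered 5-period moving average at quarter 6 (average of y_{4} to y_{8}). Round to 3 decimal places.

Sum of periods 4–8: 449 + 195 + 448 + 27 + 235 = 1354
Divide by 5: 1354 / 5 = 270.800

270.800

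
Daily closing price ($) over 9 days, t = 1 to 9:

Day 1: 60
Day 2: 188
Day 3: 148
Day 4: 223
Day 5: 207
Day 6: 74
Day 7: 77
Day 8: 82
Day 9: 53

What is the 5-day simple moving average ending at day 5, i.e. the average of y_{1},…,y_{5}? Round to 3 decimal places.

165.200

Sum of periods 1–5: 60 + 188 + 148 + 223 + 207 = 826
Divide by 5: 826 / 5 = 165.200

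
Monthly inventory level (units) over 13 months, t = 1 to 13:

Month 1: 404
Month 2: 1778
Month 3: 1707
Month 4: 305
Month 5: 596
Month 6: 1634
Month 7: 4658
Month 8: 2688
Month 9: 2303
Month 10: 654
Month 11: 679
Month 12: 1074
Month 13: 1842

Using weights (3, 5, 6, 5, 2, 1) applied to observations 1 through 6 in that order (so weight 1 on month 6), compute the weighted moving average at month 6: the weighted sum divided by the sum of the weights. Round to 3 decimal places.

1122.500

Weighted sum: 3·404 + 5·1778 + 6·1707 + 5·305 + 2·596 + 1·1634 = 1212 + 8890 + 10242 + 1525 + 1192 + 1634 = 24695
Weight total: 3 + 5 + 6 + 5 + 2 + 1 = 22
WMA = 24695 / 22 = 1122.500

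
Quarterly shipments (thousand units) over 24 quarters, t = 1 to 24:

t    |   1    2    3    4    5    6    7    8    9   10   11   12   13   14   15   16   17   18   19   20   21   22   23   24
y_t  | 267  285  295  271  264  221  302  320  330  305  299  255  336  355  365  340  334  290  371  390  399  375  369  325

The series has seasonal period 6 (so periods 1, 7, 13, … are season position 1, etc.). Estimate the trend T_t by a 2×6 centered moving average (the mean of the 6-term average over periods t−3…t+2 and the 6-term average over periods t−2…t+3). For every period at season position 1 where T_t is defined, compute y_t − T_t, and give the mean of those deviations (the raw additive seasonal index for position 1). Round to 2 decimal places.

Season position 1 occurs at t = 7, 13, 19 (where T_t is defined).
t=7: T_7 = 287.5000; y_7 − T_7 = 302 − 287.5000 = 14.5000
t=13: T_13 = 322.0833; y_13 − T_13 = 336 − 322.0833 = 13.9167
t=19: T_19 = 356.9167; y_19 − T_19 = 371 − 356.9167 = 14.0833
Mean deviation: (14.5000 + 13.9167 + 14.0833) / 3 = 14.17

14.17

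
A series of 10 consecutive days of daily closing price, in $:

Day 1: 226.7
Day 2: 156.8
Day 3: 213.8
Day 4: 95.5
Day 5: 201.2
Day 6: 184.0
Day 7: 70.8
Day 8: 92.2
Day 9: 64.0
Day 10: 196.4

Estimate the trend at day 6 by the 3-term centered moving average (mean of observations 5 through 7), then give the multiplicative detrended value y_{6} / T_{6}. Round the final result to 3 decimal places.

Trend T_6 = (201.2 + 184.0 + 70.8) / 3 = 456.0/3 = 152.00000
Ratio to trend: 184.0 / 152.00000 = 1.211

1.211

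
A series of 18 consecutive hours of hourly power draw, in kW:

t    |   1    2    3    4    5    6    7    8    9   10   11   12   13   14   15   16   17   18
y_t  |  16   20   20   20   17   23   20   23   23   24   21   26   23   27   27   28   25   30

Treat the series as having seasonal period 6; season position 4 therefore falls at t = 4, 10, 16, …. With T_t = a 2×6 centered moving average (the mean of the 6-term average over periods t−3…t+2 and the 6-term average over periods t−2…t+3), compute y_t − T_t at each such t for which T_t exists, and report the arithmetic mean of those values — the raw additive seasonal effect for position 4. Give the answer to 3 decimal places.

Season position 4 occurs at t = 4, 10 (where T_t is defined).
t=4: T_4 = 19.66667; y_4 − T_4 = 20 − 19.66667 = 0.33333
t=10: T_10 = 23.08333; y_10 − T_10 = 24 − 23.08333 = 0.91667
Mean deviation: (0.33333 + 0.91667) / 2 = 0.625

0.625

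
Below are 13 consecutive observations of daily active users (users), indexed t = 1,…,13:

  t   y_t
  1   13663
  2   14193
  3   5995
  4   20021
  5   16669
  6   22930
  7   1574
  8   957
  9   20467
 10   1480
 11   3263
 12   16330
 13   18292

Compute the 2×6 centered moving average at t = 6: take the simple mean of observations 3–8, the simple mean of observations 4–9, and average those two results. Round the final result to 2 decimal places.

12563.67

Sum over 3–8: 5995 + 20021 + 16669 + 22930 + 1574 + 957 = 68146
Sum over 4–9: 20021 + 16669 + 22930 + 1574 + 957 + 20467 = 82618
CMA at t=6 = (68146 + 82618) / (2·6) = 150764 / 12 = 12563.67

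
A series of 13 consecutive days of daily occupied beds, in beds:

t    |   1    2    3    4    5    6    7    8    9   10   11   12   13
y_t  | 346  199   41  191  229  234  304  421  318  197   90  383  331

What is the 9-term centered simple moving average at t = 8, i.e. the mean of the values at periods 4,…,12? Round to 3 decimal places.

Sum of periods 4–12: 191 + 229 + 234 + 304 + 421 + 318 + 197 + 90 + 383 = 2367
Divide by 9: 2367 / 9 = 263.000

263.000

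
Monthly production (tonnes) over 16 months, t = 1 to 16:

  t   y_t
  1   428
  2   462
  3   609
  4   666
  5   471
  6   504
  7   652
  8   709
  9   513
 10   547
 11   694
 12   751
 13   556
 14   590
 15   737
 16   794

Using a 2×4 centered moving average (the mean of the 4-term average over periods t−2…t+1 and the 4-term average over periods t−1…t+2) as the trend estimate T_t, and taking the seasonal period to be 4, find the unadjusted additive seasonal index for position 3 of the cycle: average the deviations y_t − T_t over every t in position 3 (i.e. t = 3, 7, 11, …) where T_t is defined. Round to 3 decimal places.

62.500

Season position 3 occurs at t = 3, 7, 11 (where T_t is defined).
t=3: T_3 = 546.62500; y_3 − T_3 = 609 − 546.62500 = 62.37500
t=7: T_7 = 589.25000; y_7 − T_7 = 652 − 589.25000 = 62.75000
t=11: T_11 = 631.62500; y_11 − T_11 = 694 − 631.62500 = 62.37500
Mean deviation: (62.37500 + 62.75000 + 62.37500) / 3 = 62.500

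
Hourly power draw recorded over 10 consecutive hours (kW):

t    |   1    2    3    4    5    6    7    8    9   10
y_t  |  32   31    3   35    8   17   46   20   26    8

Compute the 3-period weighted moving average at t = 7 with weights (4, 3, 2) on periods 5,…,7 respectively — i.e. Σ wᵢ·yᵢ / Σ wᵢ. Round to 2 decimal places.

Weighted sum: 4·8 + 3·17 + 2·46 = 32 + 51 + 92 = 175
Weight total: 4 + 3 + 2 = 9
WMA = 175 / 9 = 19.44

19.44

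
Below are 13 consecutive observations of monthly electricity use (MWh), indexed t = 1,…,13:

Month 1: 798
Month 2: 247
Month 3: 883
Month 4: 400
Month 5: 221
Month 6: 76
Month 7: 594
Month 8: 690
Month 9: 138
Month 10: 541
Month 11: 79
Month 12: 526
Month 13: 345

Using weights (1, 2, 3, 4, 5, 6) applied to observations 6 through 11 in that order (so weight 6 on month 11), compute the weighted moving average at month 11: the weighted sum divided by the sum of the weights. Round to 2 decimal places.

Weighted sum: 1·76 + 2·594 + 3·690 + 4·138 + 5·541 + 6·79 = 76 + 1188 + 2070 + 552 + 2705 + 474 = 7065
Weight total: 1 + 2 + 3 + 4 + 5 + 6 = 21
WMA = 7065 / 21 = 336.43

336.43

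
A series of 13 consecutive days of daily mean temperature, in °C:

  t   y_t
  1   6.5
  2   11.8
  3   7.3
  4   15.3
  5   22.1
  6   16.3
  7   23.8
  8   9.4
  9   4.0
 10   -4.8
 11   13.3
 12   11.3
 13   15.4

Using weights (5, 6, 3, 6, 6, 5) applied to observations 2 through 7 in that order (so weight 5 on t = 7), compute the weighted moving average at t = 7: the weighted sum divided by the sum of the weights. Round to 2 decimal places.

Weighted sum: 5·11.8 + 6·7.3 + 3·15.3 + 6·22.1 + 6·16.3 + 5·23.8 = 59.0 + 43.8 + 45.9 + 132.6 + 97.8 + 119.0 = 498.1
Weight total: 5 + 6 + 3 + 6 + 6 + 5 = 31
WMA = 498.1 / 31 = 16.07

16.07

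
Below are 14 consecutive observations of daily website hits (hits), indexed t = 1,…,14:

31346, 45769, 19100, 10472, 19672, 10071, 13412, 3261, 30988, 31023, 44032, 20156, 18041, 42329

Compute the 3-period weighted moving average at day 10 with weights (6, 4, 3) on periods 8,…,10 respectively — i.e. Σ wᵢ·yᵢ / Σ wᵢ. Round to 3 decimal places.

Weighted sum: 6·3261 + 4·30988 + 3·31023 = 19566 + 123952 + 93069 = 236587
Weight total: 6 + 4 + 3 = 13
WMA = 236587 / 13 = 18199.000

18199.000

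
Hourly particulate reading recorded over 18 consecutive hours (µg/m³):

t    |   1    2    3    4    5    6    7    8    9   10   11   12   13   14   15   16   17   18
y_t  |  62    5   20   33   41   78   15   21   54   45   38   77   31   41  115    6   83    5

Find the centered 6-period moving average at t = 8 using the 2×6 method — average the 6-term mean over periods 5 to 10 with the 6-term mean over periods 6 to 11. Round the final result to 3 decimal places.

42.083

Sum over 5–10: 41 + 78 + 15 + 21 + 54 + 45 = 254
Sum over 6–11: 78 + 15 + 21 + 54 + 45 + 38 = 251
CMA at t=8 = (254 + 251) / (2·6) = 505 / 12 = 42.083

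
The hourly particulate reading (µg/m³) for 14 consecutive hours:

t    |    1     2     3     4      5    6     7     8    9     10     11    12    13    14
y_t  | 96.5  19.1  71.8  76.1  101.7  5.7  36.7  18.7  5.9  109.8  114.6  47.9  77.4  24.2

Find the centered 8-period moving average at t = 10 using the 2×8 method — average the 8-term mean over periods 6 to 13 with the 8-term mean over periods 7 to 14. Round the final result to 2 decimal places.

53.24

Sum over 6–13: 5.7 + 36.7 + 18.7 + 5.9 + 109.8 + 114.6 + 47.9 + 77.4 = 416.7
Sum over 7–14: 36.7 + 18.7 + 5.9 + 109.8 + 114.6 + 47.9 + 77.4 + 24.2 = 435.2
CMA at t=10 = (416.7 + 435.2) / (2·8) = 851.9 / 16 = 53.24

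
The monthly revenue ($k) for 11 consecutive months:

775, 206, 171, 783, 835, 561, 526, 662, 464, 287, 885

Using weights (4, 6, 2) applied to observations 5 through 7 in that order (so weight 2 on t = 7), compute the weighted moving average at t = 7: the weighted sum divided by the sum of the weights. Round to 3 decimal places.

Weighted sum: 4·835 + 6·561 + 2·526 = 3340 + 3366 + 1052 = 7758
Weight total: 4 + 6 + 2 = 12
WMA = 7758 / 12 = 646.500

646.500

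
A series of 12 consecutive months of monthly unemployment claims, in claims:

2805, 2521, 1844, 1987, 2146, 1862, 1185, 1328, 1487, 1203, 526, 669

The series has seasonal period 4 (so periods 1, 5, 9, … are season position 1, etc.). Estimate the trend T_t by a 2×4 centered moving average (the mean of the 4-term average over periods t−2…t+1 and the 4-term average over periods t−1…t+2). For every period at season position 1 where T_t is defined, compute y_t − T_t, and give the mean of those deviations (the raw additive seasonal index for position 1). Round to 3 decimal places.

Season position 1 occurs at t = 5, 9 (where T_t is defined).
t=5: T_5 = 1877.37500; y_5 − T_5 = 2146 − 1877.37500 = 268.62500
t=9: T_9 = 1218.37500; y_9 − T_9 = 1487 − 1218.37500 = 268.62500
Mean deviation: (268.62500 + 268.62500) / 2 = 268.625

268.625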